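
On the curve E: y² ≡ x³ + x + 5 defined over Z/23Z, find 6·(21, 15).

(17, 17)

Write Q = (21, 15).
Repeated addition: build up to 6Q.
2Q: tangent at (21, 15): λ = (3·21² + 1)/(2·15) ≡ 13/7. 7⁻¹ ≡ 10 (mod 23), so λ ≡ 13·10 ≡ 15.
  x = λ² - 21 - 21 = 225 - 42 ≡ 22; y = λ·(21 - 22) - 15 ≡ 16. → (22, 16)
3Q: (22, 16) + (21, 15). λ = (15 - 16)/(21 - 22) ≡ 22/22 mod 23. 22⁻¹ ≡ 22 (mod 23) since 22·22 = 484 ≡ 1, so λ ≡ 1.
  x = λ² - 22 - 21 = 1 - 43 ≡ 4; y = λ·(22 - 4) - 16 ≡ 2. → (4, 2)
4Q: (4, 2) + (21, 15). λ = (15 - 2)/(21 - 4) ≡ 13/17 mod 23. 17⁻¹ ≡ 19 (mod 23), so λ ≡ 17.
  x = λ² - 4 - 21 = 289 - 25 ≡ 11; y = λ·(4 - 11) - 2 ≡ 17. → (11, 17)
5Q: (11, 17) + (21, 15). λ = (15 - 17)/(21 - 11) ≡ 21/10 mod 23. 10⁻¹ ≡ 7 (mod 23), so λ ≡ 9.
  x = λ² - 11 - 21 = 81 - 32 ≡ 3; y = λ·(11 - 3) - 17 ≡ 9. → (3, 9)
6Q: (3, 9) + (21, 15). λ = (15 - 9)/(21 - 3) ≡ 6/18 mod 23. 18⁻¹ ≡ 9 (mod 23), so λ ≡ 8.
  x = λ² - 3 - 21 = 64 - 24 ≡ 17; y = λ·(3 - 17) - 9 ≡ 17. → (17, 17)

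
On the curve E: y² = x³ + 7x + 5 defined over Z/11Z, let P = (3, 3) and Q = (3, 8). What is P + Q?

O

The two points share x = 3 and their y-coordinates satisfy 3 + 8 ≡ 0 (mod 11), so they are inverses. Their sum is ∞.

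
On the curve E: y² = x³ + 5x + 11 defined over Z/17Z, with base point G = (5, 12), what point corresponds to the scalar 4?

Double-and-add on 4 = (100)₂. Start with G = (5, 12) for the leading 1-bit.
double: tangent at (5, 12): λ = (3·5² + 5)/(2·12) ≡ 12/7. 7⁻¹ ≡ 5 (mod 17), so λ ≡ 12·5 ≡ 9.
  x = λ² - 5 - 5 = 81 - 10 ≡ 3; y = λ·(5 - 3) - 12 ≡ 6. → (3, 6)
double: tangent at (3, 6): λ = (3·3² + 5)/(2·6) ≡ 15/12. 12⁻¹ ≡ 10 (mod 17) since 12·10 = 120 ≡ 1, so λ ≡ 15·10 ≡ 14.
  x = λ² - 3 - 3 = 196 - 6 ≡ 3; y = λ·(3 - 3) - 6 ≡ 11. → (3, 11)

(3, 11)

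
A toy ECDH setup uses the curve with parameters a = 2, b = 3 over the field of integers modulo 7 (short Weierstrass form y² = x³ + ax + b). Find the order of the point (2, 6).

2P: tangent at (2, 6): λ = (3·2² + 2)/(2·6) ≡ 0/5. 5⁻¹ ≡ 3 (mod 7) since 5·3 = 15 ≡ 1, so λ ≡ 0·3 ≡ 0.
  x = λ² - 2 - 2 = 0 - 4 ≡ 3; y = λ·(2 - 3) - 6 ≡ 1. → (3, 1)
3P: (3, 1) + (2, 6). λ = (6 - 1)/(2 - 3) ≡ 5/6 mod 7. 6⁻¹ ≡ 6 (mod 7) since 6·6 = 36 ≡ 1, so λ ≡ 2.
  x = λ² - 3 - 2 = 4 - 5 ≡ 6; y = λ·(3 - 6) - 1 ≡ 0. → (6, 0)
4P: (6, 0) + (2, 6). λ = (6 - 0)/(2 - 6) ≡ 6/3 mod 7. 3⁻¹ ≡ 5 (mod 7), so λ ≡ 2.
  x = λ² - 6 - 2 = 4 - 8 ≡ 3; y = λ·(6 - 3) - 0 ≡ 6. → (3, 6)
5P: (3, 6) + (2, 6). λ = (6 - 6)/(2 - 3) ≡ 0/6 mod 7. 6⁻¹ ≡ 6 (mod 7) since 6·6 = 36 ≡ 1, so λ ≡ 0.
  x = λ² - 3 - 2 = 0 - 5 ≡ 2; y = λ·(3 - 2) - 6 ≡ 1. → (2, 1)
6P: (2, 1) + (2, 6): same x and y₁ ≡ -y₂, so the sum is ∞.
6P = ∞, so the order is 6.

6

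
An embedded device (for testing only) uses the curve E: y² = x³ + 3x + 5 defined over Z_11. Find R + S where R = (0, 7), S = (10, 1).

(4, 2)

(0, 7) + (10, 1). λ = (1 - 7)/(10 - 0) ≡ 5/10 mod 11. 10⁻¹ ≡ 10 (mod 11), so λ ≡ 6.
  x = λ² - 0 - 10 = 36 - 10 ≡ 4; y = λ·(0 - 4) - 7 ≡ 2. → (4, 2)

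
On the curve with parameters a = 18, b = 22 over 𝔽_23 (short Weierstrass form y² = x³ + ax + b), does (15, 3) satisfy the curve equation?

y² = 3² ≡ 9; x³ + 18x + 22 = 3667 ≡ 10 (mod 23). 9 ≠ 10.

no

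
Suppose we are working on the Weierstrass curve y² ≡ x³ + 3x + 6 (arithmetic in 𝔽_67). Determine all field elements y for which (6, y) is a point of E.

21, 46

x³ + 3x + 6 = 240 ≡ 39 (mod 67).
Square roots of 39 mod 67: 21 and 46 (since 21² = 441 ≡ 39).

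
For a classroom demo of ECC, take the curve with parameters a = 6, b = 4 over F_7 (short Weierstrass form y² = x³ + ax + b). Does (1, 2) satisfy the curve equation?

yes

y² = 2² ≡ 4; x³ + 6x + 4 = 11 ≡ 4 (mod 7). 4 = 4.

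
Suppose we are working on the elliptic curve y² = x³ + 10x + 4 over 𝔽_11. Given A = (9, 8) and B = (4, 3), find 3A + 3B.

(5, 5)

First 3A:
Repeated addition: build up to 3A.
2A: tangent at (9, 8): λ = (3·9² + 10)/(2·8) ≡ 0/5. 5⁻¹ ≡ 9 (mod 11), so λ ≡ 0·9 ≡ 0.
  x = λ² - 9 - 9 = 0 - 18 ≡ 4; y = λ·(9 - 4) - 8 ≡ 3. → (4, 3)
3A: (4, 3) + (9, 8). λ = (8 - 3)/(9 - 4) ≡ 5/5 mod 11. 5⁻¹ ≡ 9 (mod 11) since 5·9 = 45 ≡ 1, so λ ≡ 1.
  x = λ² - 4 - 9 = 1 - 13 ≡ 10; y = λ·(4 - 10) - 3 ≡ 2. → (10, 2)
3A = (10, 2).
Next 3B:
Repeated addition: build up to 3B.
2B: tangent at (4, 3): λ = (3·4² + 10)/(2·3) ≡ 3/6. 6⁻¹ ≡ 2 (mod 11), so λ ≡ 3·2 ≡ 6.
  x = λ² - 4 - 4 = 36 - 8 ≡ 6; y = λ·(4 - 6) - 3 ≡ 7. → (6, 7)
3B: (6, 7) + (4, 3). λ = (3 - 7)/(4 - 6) ≡ 7/9 mod 11. 9⁻¹ ≡ 5 (mod 11) since 9·5 = 45 ≡ 1, so λ ≡ 2.
  x = λ² - 6 - 4 = 4 - 10 ≡ 5; y = λ·(6 - 5) - 7 ≡ 6. → (5, 6)
3B = (5, 6).
Finally 3A + 3B:
(10, 2) + (5, 6). λ = (6 - 2)/(5 - 10) ≡ 4/6 mod 11. 6⁻¹ ≡ 2 (mod 11), so λ ≡ 8.
  x = λ² - 10 - 5 = 64 - 15 ≡ 5; y = λ·(10 - 5) - 2 ≡ 5. → (5, 5)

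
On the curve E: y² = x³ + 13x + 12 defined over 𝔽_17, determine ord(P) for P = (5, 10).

5

2P: tangent at (5, 10): λ = (3·5² + 13)/(2·10) ≡ 3/3. 3⁻¹ ≡ 6 (mod 17), so λ ≡ 3·6 ≡ 1.
  x = λ² - 5 - 5 = 1 - 10 ≡ 8; y = λ·(5 - 8) - 10 ≡ 4. → (8, 4)
3P: (8, 4) + (5, 10). λ = (10 - 4)/(5 - 8) ≡ 6/14 mod 17. 14⁻¹ ≡ 11 (mod 17) since 14·11 = 154 ≡ 1, so λ ≡ 15.
  x = λ² - 8 - 5 = 225 - 13 ≡ 8; y = λ·(8 - 8) - 4 ≡ 13. → (8, 13)
4P: (8, 13) + (5, 10). λ = (10 - 13)/(5 - 8) ≡ 14/14 mod 17. 14⁻¹ ≡ 11 (mod 17) since 14·11 = 154 ≡ 1, so λ ≡ 1.
  x = λ² - 8 - 5 = 1 - 13 ≡ 5; y = λ·(8 - 5) - 13 ≡ 7. → (5, 7)
5P: (5, 7) + (5, 10): same x and y₁ ≡ -y₂, so the sum is ∞.
5P = ∞, so the order is 5.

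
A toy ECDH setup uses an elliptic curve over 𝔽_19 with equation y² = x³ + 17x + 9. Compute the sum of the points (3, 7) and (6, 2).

(3, 7) + (6, 2). λ = (2 - 7)/(6 - 3) ≡ 14/3 mod 19. 3⁻¹ ≡ 13 (mod 19), so λ ≡ 11.
  x = λ² - 3 - 6 = 121 - 9 ≡ 17; y = λ·(3 - 17) - 7 ≡ 10. → (17, 10)

(17, 10)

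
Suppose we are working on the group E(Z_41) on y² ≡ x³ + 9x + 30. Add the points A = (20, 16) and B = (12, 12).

(40, 15)

(20, 16) + (12, 12). λ = (12 - 16)/(12 - 20) ≡ 37/33 mod 41. 33⁻¹ ≡ 5 (mod 41) since 33·5 = 165 ≡ 1, so λ ≡ 21.
  x = λ² - 20 - 12 = 441 - 32 ≡ 40; y = λ·(20 - 40) - 16 ≡ 15. → (40, 15)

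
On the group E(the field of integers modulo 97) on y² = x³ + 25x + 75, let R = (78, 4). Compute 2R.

(87, 59)

tangent at (78, 4): λ = (3·78² + 25)/(2·4) ≡ 41/8. 8⁻¹ ≡ 85 (mod 97) since 8·85 = 680 ≡ 1, so λ ≡ 41·85 ≡ 90.
  x = λ² - 78 - 78 = 8100 - 156 ≡ 87; y = λ·(78 - 87) - 4 ≡ 59. → (87, 59)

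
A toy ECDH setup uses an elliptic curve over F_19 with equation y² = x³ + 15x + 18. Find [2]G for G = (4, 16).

tangent at (4, 16): λ = (3·4² + 15)/(2·16) ≡ 6/13. 13⁻¹ ≡ 3 (mod 19) since 13·3 = 39 ≡ 1, so λ ≡ 6·3 ≡ 18.
  x = λ² - 4 - 4 = 324 - 8 ≡ 12; y = λ·(4 - 12) - 16 ≡ 11. → (12, 11)

(12, 11)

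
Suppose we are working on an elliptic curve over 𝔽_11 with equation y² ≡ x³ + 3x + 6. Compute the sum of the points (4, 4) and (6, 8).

(5, 5)

(4, 4) + (6, 8). λ = (8 - 4)/(6 - 4) ≡ 4/2 mod 11. 2⁻¹ ≡ 6 (mod 11), so λ ≡ 2.
  x = λ² - 4 - 6 = 4 - 10 ≡ 5; y = λ·(4 - 5) - 4 ≡ 5. → (5, 5)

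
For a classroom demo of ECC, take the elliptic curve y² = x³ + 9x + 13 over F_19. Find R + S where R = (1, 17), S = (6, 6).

(1, 17) + (6, 6). λ = (6 - 17)/(6 - 1) ≡ 8/5 mod 19. 5⁻¹ ≡ 4 (mod 19), so λ ≡ 13.
  x = λ² - 1 - 6 = 169 - 7 ≡ 10; y = λ·(1 - 10) - 17 ≡ 18. → (10, 18)

(10, 18)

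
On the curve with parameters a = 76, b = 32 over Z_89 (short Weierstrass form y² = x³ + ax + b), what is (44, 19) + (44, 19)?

(6, 80)

tangent at (44, 19): λ = (3·44² + 76)/(2·19) ≡ 10/38. 38⁻¹ ≡ 82 (mod 89), so λ ≡ 10·82 ≡ 19.
  x = λ² - 44 - 44 = 361 - 88 ≡ 6; y = λ·(44 - 6) - 19 ≡ 80. → (6, 80)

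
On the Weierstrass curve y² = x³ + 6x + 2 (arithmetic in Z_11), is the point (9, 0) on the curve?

no

y² = 0² ≡ 0; x³ + 6x + 2 = 785 ≡ 4 (mod 11). 0 ≠ 4.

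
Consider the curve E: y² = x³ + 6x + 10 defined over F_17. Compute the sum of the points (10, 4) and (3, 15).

(3, 2)

(10, 4) + (3, 15). λ = (15 - 4)/(3 - 10) ≡ 11/10 mod 17. 10⁻¹ ≡ 12 (mod 17), so λ ≡ 13.
  x = λ² - 10 - 3 = 169 - 13 ≡ 3; y = λ·(10 - 3) - 4 ≡ 2. → (3, 2)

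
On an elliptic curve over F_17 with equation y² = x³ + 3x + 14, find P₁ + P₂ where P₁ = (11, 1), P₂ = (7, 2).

(11, 1) + (7, 2). λ = (2 - 1)/(7 - 11) ≡ 1/13 mod 17. 13⁻¹ ≡ 4 (mod 17) since 13·4 = 52 ≡ 1, so λ ≡ 4.
  x = λ² - 11 - 7 = 16 - 18 ≡ 15; y = λ·(11 - 15) - 1 ≡ 0. → (15, 0)

(15, 0)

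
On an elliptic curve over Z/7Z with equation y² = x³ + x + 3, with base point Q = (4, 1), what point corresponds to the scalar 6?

O

Double-and-add on 6 = (110)₂. Start with Q = (4, 1) for the leading 1-bit.
double: tangent at (4, 1): λ = (3·4² + 1)/(2·1) ≡ 0/2. 2⁻¹ ≡ 4 (mod 7), so λ ≡ 0·4 ≡ 0.
  x = λ² - 4 - 4 = 0 - 8 ≡ 6; y = λ·(4 - 6) - 1 ≡ 6. → (6, 6)
add Q: (6, 6) + (4, 1). λ = (1 - 6)/(4 - 6) ≡ 2/5 mod 7. 5⁻¹ ≡ 3 (mod 7) since 5·3 = 15 ≡ 1, so λ ≡ 6.
  x = λ² - 6 - 4 = 36 - 10 ≡ 5; y = λ·(6 - 5) - 6 ≡ 0. → (5, 0)
double: (5, 0) + (5, 0): same x and y₁ ≡ -y₂, so the sum is O.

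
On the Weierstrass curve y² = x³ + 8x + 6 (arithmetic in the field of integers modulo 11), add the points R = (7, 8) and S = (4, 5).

(7, 8) + (4, 5). λ = (5 - 8)/(4 - 7) ≡ 8/8 mod 11. 8⁻¹ ≡ 7 (mod 11) since 8·7 = 56 ≡ 1, so λ ≡ 1.
  x = λ² - 7 - 4 = 1 - 11 ≡ 1; y = λ·(7 - 1) - 8 ≡ 9. → (1, 9)

(1, 9)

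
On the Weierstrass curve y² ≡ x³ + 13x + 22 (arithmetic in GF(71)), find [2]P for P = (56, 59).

tangent at (56, 59): λ = (3·56² + 13)/(2·59) ≡ 49/47. 47⁻¹ ≡ 68 (mod 71), so λ ≡ 49·68 ≡ 66.
  x = λ² - 56 - 56 = 4356 - 112 ≡ 55; y = λ·(56 - 55) - 59 ≡ 7. → (55, 7)

(55, 7)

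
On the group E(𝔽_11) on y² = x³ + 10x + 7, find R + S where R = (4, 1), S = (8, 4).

(4, 1) + (8, 4). λ = (4 - 1)/(8 - 4) ≡ 3/4 mod 11. 4⁻¹ ≡ 3 (mod 11) since 4·3 = 12 ≡ 1, so λ ≡ 9.
  x = λ² - 4 - 8 = 81 - 12 ≡ 3; y = λ·(4 - 3) - 1 ≡ 8. → (3, 8)

(3, 8)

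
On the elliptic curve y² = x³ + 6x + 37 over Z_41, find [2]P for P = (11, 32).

tangent at (11, 32): λ = (3·11² + 6)/(2·32) ≡ 0/23. 23⁻¹ ≡ 25 (mod 41) since 23·25 = 575 ≡ 1, so λ ≡ 0·25 ≡ 0.
  x = λ² - 11 - 11 = 0 - 22 ≡ 19; y = λ·(11 - 19) - 32 ≡ 9. → (19, 9)

(19, 9)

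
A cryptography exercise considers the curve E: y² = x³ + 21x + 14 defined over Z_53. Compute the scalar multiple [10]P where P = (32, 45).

(29, 46)

Repeated addition: build up to 10P.
2P: tangent at (32, 45): λ = (3·32² + 21)/(2·45) ≡ 19/37. 37⁻¹ ≡ 43 (mod 53) since 37·43 = 1591 ≡ 1, so λ ≡ 19·43 ≡ 22.
  x = λ² - 32 - 32 = 484 - 64 ≡ 49; y = λ·(32 - 49) - 45 ≡ 5. → (49, 5)
3P: (49, 5) + (32, 45). λ = (45 - 5)/(32 - 49) ≡ 40/36 mod 53. 36⁻¹ ≡ 28 (mod 53) since 36·28 = 1008 ≡ 1, so λ ≡ 7.
  x = λ² - 49 - 32 = 49 - 81 ≡ 21; y = λ·(49 - 21) - 5 ≡ 32. → (21, 32)
4P: (21, 32) + (32, 45). λ = (45 - 32)/(32 - 21) ≡ 13/11 mod 53. 11⁻¹ ≡ 29 (mod 53), so λ ≡ 6.
  x = λ² - 21 - 32 = 36 - 53 ≡ 36; y = λ·(21 - 36) - 32 ≡ 37. → (36, 37)
5P: (36, 37) + (32, 45). λ = (45 - 37)/(32 - 36) ≡ 8/49 mod 53. 49⁻¹ ≡ 13 (mod 53), so λ ≡ 51.
  x = λ² - 36 - 32 = 2601 - 68 ≡ 42; y = λ·(36 - 42) - 37 ≡ 28. → (42, 28)
6P: (42, 28) + (32, 45). λ = (45 - 28)/(32 - 42) ≡ 17/43 mod 53. 43⁻¹ ≡ 37 (mod 53) since 43·37 = 1591 ≡ 1, so λ ≡ 46.
  x = λ² - 42 - 32 = 2116 - 74 ≡ 28; y = λ·(42 - 28) - 28 ≡ 33. → (28, 33)
7P: (28, 33) + (32, 45). λ = (45 - 33)/(32 - 28) ≡ 12/4 mod 53. 4⁻¹ ≡ 40 (mod 53), so λ ≡ 3.
  x = λ² - 28 - 32 = 9 - 60 ≡ 2; y = λ·(28 - 2) - 33 ≡ 45. → (2, 45)
8P: (2, 45) + (32, 45). λ = (45 - 45)/(32 - 2) ≡ 0/30 mod 53. 30⁻¹ ≡ 23 (mod 53) since 30·23 = 690 ≡ 1, so λ ≡ 0.
  x = λ² - 2 - 32 = 0 - 34 ≡ 19; y = λ·(2 - 19) - 45 ≡ 8. → (19, 8)
9P: (19, 8) + (32, 45). λ = (45 - 8)/(32 - 19) ≡ 37/13 mod 53. 13⁻¹ ≡ 49 (mod 53), so λ ≡ 11.
  x = λ² - 19 - 32 = 121 - 51 ≡ 17; y = λ·(19 - 17) - 8 ≡ 14. → (17, 14)
10P: (17, 14) + (32, 45). λ = (45 - 14)/(32 - 17) ≡ 31/15 mod 53. 15⁻¹ ≡ 46 (mod 53) since 15·46 = 690 ≡ 1, so λ ≡ 48.
  x = λ² - 17 - 32 = 2304 - 49 ≡ 29; y = λ·(17 - 29) - 14 ≡ 46. → (29, 46)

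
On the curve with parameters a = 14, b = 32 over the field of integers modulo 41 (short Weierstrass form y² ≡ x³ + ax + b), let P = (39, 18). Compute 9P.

(8, 0)

Repeated addition: build up to 9P.
2P: tangent at (39, 18): λ = (3·39² + 14)/(2·18) ≡ 26/36. 36⁻¹ ≡ 8 (mod 41) since 36·8 = 288 ≡ 1, so λ ≡ 26·8 ≡ 3.
  x = λ² - 39 - 39 = 9 - 78 ≡ 13; y = λ·(39 - 13) - 18 ≡ 19. → (13, 19)
3P: (13, 19) + (39, 18). λ = (18 - 19)/(39 - 13) ≡ 40/26 mod 41. 26⁻¹ ≡ 30 (mod 41), so λ ≡ 11.
  x = λ² - 13 - 39 = 121 - 52 ≡ 28; y = λ·(13 - 28) - 19 ≡ 21. → (28, 21)
4P: (28, 21) + (39, 18). λ = (18 - 21)/(39 - 28) ≡ 38/11 mod 41. 11⁻¹ ≡ 15 (mod 41), so λ ≡ 37.
  x = λ² - 28 - 39 = 1369 - 67 ≡ 31; y = λ·(28 - 31) - 21 ≡ 32. → (31, 32)
5P: (31, 32) + (39, 18). λ = (18 - 32)/(39 - 31) ≡ 27/8 mod 41. 8⁻¹ ≡ 36 (mod 41), so λ ≡ 29.
  x = λ² - 31 - 39 = 841 - 70 ≡ 33; y = λ·(31 - 33) - 32 ≡ 33. → (33, 33)
6P: (33, 33) + (39, 18). λ = (18 - 33)/(39 - 33) ≡ 26/6 mod 41. 6⁻¹ ≡ 7 (mod 41), so λ ≡ 18.
  x = λ² - 33 - 39 = 324 - 72 ≡ 6; y = λ·(33 - 6) - 33 ≡ 2. → (6, 2)
7P: (6, 2) + (39, 18). λ = (18 - 2)/(39 - 6) ≡ 16/33 mod 41. 33⁻¹ ≡ 5 (mod 41), so λ ≡ 39.
  x = λ² - 6 - 39 = 1521 - 45 ≡ 0; y = λ·(6 - 0) - 2 ≡ 27. → (0, 27)
8P: (0, 27) + (39, 18). λ = (18 - 27)/(39 - 0) ≡ 32/39 mod 41. 39⁻¹ ≡ 20 (mod 41) since 39·20 = 780 ≡ 1, so λ ≡ 25.
  x = λ² - 0 - 39 = 625 - 39 ≡ 12; y = λ·(0 - 12) - 27 ≡ 1. → (12, 1)
9P: (12, 1) + (39, 18). λ = (18 - 1)/(39 - 12) ≡ 17/27 mod 41. 27⁻¹ ≡ 38 (mod 41), so λ ≡ 31.
  x = λ² - 12 - 39 = 961 - 51 ≡ 8; y = λ·(12 - 8) - 1 ≡ 0. → (8, 0)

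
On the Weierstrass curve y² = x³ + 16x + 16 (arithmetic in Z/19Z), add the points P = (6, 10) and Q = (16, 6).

(4, 12)

(6, 10) + (16, 6). λ = (6 - 10)/(16 - 6) ≡ 15/10 mod 19. 10⁻¹ ≡ 2 (mod 19) since 10·2 = 20 ≡ 1, so λ ≡ 11.
  x = λ² - 6 - 16 = 121 - 22 ≡ 4; y = λ·(6 - 4) - 10 ≡ 12. → (4, 12)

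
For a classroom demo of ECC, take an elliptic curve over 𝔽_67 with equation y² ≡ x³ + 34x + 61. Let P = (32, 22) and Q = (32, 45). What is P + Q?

The two points share x = 32 and their y-coordinates satisfy 22 + 45 ≡ 0 (mod 67), so they are inverses. Their sum is 𝒪.

O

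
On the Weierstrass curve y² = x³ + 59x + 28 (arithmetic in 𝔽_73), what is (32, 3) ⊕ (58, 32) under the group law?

(58, 41)

(32, 3) + (58, 32). λ = (32 - 3)/(58 - 32) ≡ 29/26 mod 73. 26⁻¹ ≡ 59 (mod 73), so λ ≡ 32.
  x = λ² - 32 - 58 = 1024 - 90 ≡ 58; y = λ·(32 - 58) - 3 ≡ 41. → (58, 41)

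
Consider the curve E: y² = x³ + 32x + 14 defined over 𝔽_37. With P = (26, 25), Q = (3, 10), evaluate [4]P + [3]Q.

First 4P:
Double-and-add on 4 = (100)₂. Start with P = (26, 25) for the leading 1-bit.
double: tangent at (26, 25): λ = (3·26² + 32)/(2·25) ≡ 25/13. 13⁻¹ ≡ 20 (mod 37) since 13·20 = 260 ≡ 1, so λ ≡ 25·20 ≡ 19.
  x = λ² - 26 - 26 = 361 - 52 ≡ 13; y = λ·(26 - 13) - 25 ≡ 0. → (13, 0)
double: (13, 0) + (13, 0): same x and y₁ ≡ -y₂, so the sum is O.
4P = O.
Next 3Q:
Repeated addition: build up to 3Q.
2Q: tangent at (3, 10): λ = (3·3² + 32)/(2·10) ≡ 22/20. 20⁻¹ ≡ 13 (mod 37), so λ ≡ 22·13 ≡ 27.
  x = λ² - 3 - 3 = 729 - 6 ≡ 20; y = λ·(3 - 20) - 10 ≡ 12. → (20, 12)
3Q: (20, 12) + (3, 10). λ = (10 - 12)/(3 - 20) ≡ 35/20 mod 37. 20⁻¹ ≡ 13 (mod 37), so λ ≡ 11.
  x = λ² - 20 - 3 = 121 - 23 ≡ 24; y = λ·(20 - 24) - 12 ≡ 18. → (24, 18)
3Q = (24, 18).
Finally 4P + 3Q:
O + (24, 18) = (24, 18) (identity).

(24, 18)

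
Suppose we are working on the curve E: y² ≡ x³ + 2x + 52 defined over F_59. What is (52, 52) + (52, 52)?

(18, 16)

tangent at (52, 52): λ = (3·52² + 2)/(2·52) ≡ 31/45. 45⁻¹ ≡ 21 (mod 59) since 45·21 = 945 ≡ 1, so λ ≡ 31·21 ≡ 2.
  x = λ² - 52 - 52 = 4 - 104 ≡ 18; y = λ·(52 - 18) - 52 ≡ 16. → (18, 16)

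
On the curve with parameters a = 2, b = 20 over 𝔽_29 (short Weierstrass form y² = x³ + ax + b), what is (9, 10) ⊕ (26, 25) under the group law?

(9, 10) + (26, 25). λ = (25 - 10)/(26 - 9) ≡ 15/17 mod 29. 17⁻¹ ≡ 12 (mod 29), so λ ≡ 6.
  x = λ² - 9 - 26 = 36 - 35 ≡ 1; y = λ·(9 - 1) - 10 ≡ 9. → (1, 9)

(1, 9)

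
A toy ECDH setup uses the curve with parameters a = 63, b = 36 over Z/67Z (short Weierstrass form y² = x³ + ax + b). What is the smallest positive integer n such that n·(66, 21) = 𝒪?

3

2P: tangent at (66, 21): λ = (3·66² + 63)/(2·21) ≡ 66/42. 42⁻¹ ≡ 8 (mod 67), so λ ≡ 66·8 ≡ 59.
  x = λ² - 66 - 66 = 3481 - 132 ≡ 66; y = λ·(66 - 66) - 21 ≡ 46. → (66, 46)
3P: (66, 46) + (66, 21): same x and y₁ ≡ -y₂, so the sum is 𝒪.
3P = 𝒪, so the order is 3.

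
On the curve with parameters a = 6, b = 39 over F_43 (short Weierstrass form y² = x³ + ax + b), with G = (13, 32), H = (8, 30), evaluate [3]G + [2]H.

First 3G:
Repeated addition: build up to 3G.
2G: tangent at (13, 32): λ = (3·13² + 6)/(2·32) ≡ 40/21. 21⁻¹ ≡ 41 (mod 43) since 21·41 = 861 ≡ 1, so λ ≡ 40·41 ≡ 6.
  x = λ² - 13 - 13 = 36 - 26 ≡ 10; y = λ·(13 - 10) - 32 ≡ 29. → (10, 29)
3G: (10, 29) + (13, 32). λ = (32 - 29)/(13 - 10) ≡ 3/3 mod 43. 3⁻¹ ≡ 29 (mod 43), so λ ≡ 1.
  x = λ² - 10 - 13 = 1 - 23 ≡ 21; y = λ·(10 - 21) - 29 ≡ 3. → (21, 3)
3G = (21, 3).
Next 2H:
Repeated addition: build up to 2H.
2H: tangent at (8, 30): λ = (3·8² + 6)/(2·30) ≡ 26/17. 17⁻¹ ≡ 38 (mod 43), so λ ≡ 26·38 ≡ 42.
  x = λ² - 8 - 8 = 1764 - 16 ≡ 28; y = λ·(8 - 28) - 30 ≡ 33. → (28, 33)
2H = (28, 33).
Finally 3G + 2H:
(21, 3) + (28, 33). λ = (33 - 3)/(28 - 21) ≡ 30/7 mod 43. 7⁻¹ ≡ 37 (mod 43), so λ ≡ 35.
  x = λ² - 21 - 28 = 1225 - 49 ≡ 15; y = λ·(21 - 15) - 3 ≡ 35. → (15, 35)

(15, 35)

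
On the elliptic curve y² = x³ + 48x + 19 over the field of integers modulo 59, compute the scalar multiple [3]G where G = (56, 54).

(33, 55)

Repeated addition: build up to 3G.
2G: tangent at (56, 54): λ = (3·56² + 48)/(2·54) ≡ 16/49. 49⁻¹ ≡ 53 (mod 59), so λ ≡ 16·53 ≡ 22.
  x = λ² - 56 - 56 = 484 - 112 ≡ 18; y = λ·(56 - 18) - 54 ≡ 15. → (18, 15)
3G: (18, 15) + (56, 54). λ = (54 - 15)/(56 - 18) ≡ 39/38 mod 59. 38⁻¹ ≡ 14 (mod 59) since 38·14 = 532 ≡ 1, so λ ≡ 15.
  x = λ² - 18 - 56 = 225 - 74 ≡ 33; y = λ·(18 - 33) - 15 ≡ 55. → (33, 55)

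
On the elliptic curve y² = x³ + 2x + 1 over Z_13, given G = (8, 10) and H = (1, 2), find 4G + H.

First 4G:
Repeated addition: build up to 4G.
2G: tangent at (8, 10): λ = (3·8² + 2)/(2·10) ≡ 12/7. 7⁻¹ ≡ 2 (mod 13), so λ ≡ 12·2 ≡ 11.
  x = λ² - 8 - 8 = 121 - 16 ≡ 1; y = λ·(8 - 1) - 10 ≡ 2. → (1, 2)
3G: (1, 2) + (8, 10). λ = (10 - 2)/(8 - 1) ≡ 8/7 mod 13. 7⁻¹ ≡ 2 (mod 13) since 7·2 = 14 ≡ 1, so λ ≡ 3.
  x = λ² - 1 - 8 = 9 - 9 ≡ 0; y = λ·(1 - 0) - 2 ≡ 1. → (0, 1)
4G: (0, 1) + (8, 10). λ = (10 - 1)/(8 - 0) ≡ 9/8 mod 13. 8⁻¹ ≡ 5 (mod 13), so λ ≡ 6.
  x = λ² - 0 - 8 = 36 - 8 ≡ 2; y = λ·(0 - 2) - 1 ≡ 0. → (2, 0)
4G = (2, 0).
Finally 4G + H:
(2, 0) + (1, 2). λ = (2 - 0)/(1 - 2) ≡ 2/12 mod 13. 12⁻¹ ≡ 12 (mod 13) since 12·12 = 144 ≡ 1, so λ ≡ 11.
  x = λ² - 2 - 1 = 121 - 3 ≡ 1; y = λ·(2 - 1) - 0 ≡ 11. → (1, 11)

(1, 11)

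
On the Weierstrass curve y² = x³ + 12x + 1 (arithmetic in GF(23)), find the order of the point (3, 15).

4

2P: tangent at (3, 15): λ = (3·3² + 12)/(2·15) ≡ 16/7. 7⁻¹ ≡ 10 (mod 23) since 7·10 = 70 ≡ 1, so λ ≡ 16·10 ≡ 22.
  x = λ² - 3 - 3 = 484 - 6 ≡ 18; y = λ·(3 - 18) - 15 ≡ 0. → (18, 0)
3P: (18, 0) + (3, 15). λ = (15 - 0)/(3 - 18) ≡ 15/8 mod 23. 8⁻¹ ≡ 3 (mod 23) since 8·3 = 24 ≡ 1, so λ ≡ 22.
  x = λ² - 18 - 3 = 484 - 21 ≡ 3; y = λ·(18 - 3) - 0 ≡ 8. → (3, 8)
4P: (3, 8) + (3, 15): same x and y₁ ≡ -y₂, so the sum is 𝒪.
4P = 𝒪, so the order is 4.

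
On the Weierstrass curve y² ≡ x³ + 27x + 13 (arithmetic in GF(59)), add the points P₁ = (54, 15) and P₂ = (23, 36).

(54, 15) + (23, 36). λ = (36 - 15)/(23 - 54) ≡ 21/28 mod 59. 28⁻¹ ≡ 19 (mod 59), so λ ≡ 45.
  x = λ² - 54 - 23 = 2025 - 77 ≡ 1; y = λ·(54 - 1) - 15 ≡ 10. → (1, 10)

(1, 10)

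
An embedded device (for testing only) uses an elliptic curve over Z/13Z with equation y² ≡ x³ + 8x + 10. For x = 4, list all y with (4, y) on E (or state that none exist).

none

x³ + 8x + 10 = 106 ≡ 2 (mod 13).
2 is a non-residue mod 13; no y exists.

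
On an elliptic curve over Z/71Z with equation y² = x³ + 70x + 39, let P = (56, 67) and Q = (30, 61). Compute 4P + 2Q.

First 4P:
Repeated addition: build up to 4P.
2P: tangent at (56, 67): λ = (3·56² + 70)/(2·67) ≡ 35/63. 63⁻¹ ≡ 62 (mod 71), so λ ≡ 35·62 ≡ 40.
  x = λ² - 56 - 56 = 1600 - 112 ≡ 68; y = λ·(56 - 68) - 67 ≡ 21. → (68, 21)
3P: (68, 21) + (56, 67). λ = (67 - 21)/(56 - 68) ≡ 46/59 mod 71. 59⁻¹ ≡ 65 (mod 71), so λ ≡ 8.
  x = λ² - 68 - 56 = 64 - 124 ≡ 11; y = λ·(68 - 11) - 21 ≡ 9. → (11, 9)
4P: (11, 9) + (56, 67). λ = (67 - 9)/(56 - 11) ≡ 58/45 mod 71. 45⁻¹ ≡ 30 (mod 71), so λ ≡ 36.
  x = λ² - 11 - 56 = 1296 - 67 ≡ 22; y = λ·(11 - 22) - 9 ≡ 21. → (22, 21)
4P = (22, 21).
Next 2Q:
Repeated addition: build up to 2Q.
2Q: tangent at (30, 61): λ = (3·30² + 70)/(2·61) ≡ 1/51. 51⁻¹ ≡ 39 (mod 71) since 51·39 = 1989 ≡ 1, so λ ≡ 1·39 ≡ 39.
  x = λ² - 30 - 30 = 1521 - 60 ≡ 41; y = λ·(30 - 41) - 61 ≡ 7. → (41, 7)
2Q = (41, 7).
Finally 4P + 2Q:
(22, 21) + (41, 7). λ = (7 - 21)/(41 - 22) ≡ 57/19 mod 71. 19⁻¹ ≡ 15 (mod 71), so λ ≡ 3.
  x = λ² - 22 - 41 = 9 - 63 ≡ 17; y = λ·(22 - 17) - 21 ≡ 65. → (17, 65)

(17, 65)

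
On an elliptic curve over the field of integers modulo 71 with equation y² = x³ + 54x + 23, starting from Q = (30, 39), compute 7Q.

Double-and-add on 7 = (111)₂. Start with Q = (30, 39) for the leading 1-bit.
double: tangent at (30, 39): λ = (3·30² + 54)/(2·39) ≡ 56/7. 7⁻¹ ≡ 61 (mod 71) since 7·61 = 427 ≡ 1, so λ ≡ 56·61 ≡ 8.
  x = λ² - 30 - 30 = 64 - 60 ≡ 4; y = λ·(30 - 4) - 39 ≡ 27. → (4, 27)
add Q: (4, 27) + (30, 39). λ = (39 - 27)/(30 - 4) ≡ 12/26 mod 71. 26⁻¹ ≡ 41 (mod 71) since 26·41 = 1066 ≡ 1, so λ ≡ 66.
  x = λ² - 4 - 30 = 4356 - 34 ≡ 62; y = λ·(4 - 62) - 27 ≡ 50. → (62, 50)
double: tangent at (62, 50): λ = (3·62² + 54)/(2·50) ≡ 13/29. 29⁻¹ ≡ 49 (mod 71) since 29·49 = 1421 ≡ 1, so λ ≡ 13·49 ≡ 69.
  x = λ² - 62 - 62 = 4761 - 124 ≡ 22; y = λ·(62 - 22) - 50 ≡ 12. → (22, 12)
add Q: (22, 12) + (30, 39). λ = (39 - 12)/(30 - 22) ≡ 27/8 mod 71. 8⁻¹ ≡ 9 (mod 71), so λ ≡ 30.
  x = λ² - 22 - 30 = 900 - 52 ≡ 67; y = λ·(22 - 67) - 12 ≡ 58. → (67, 58)

(67, 58)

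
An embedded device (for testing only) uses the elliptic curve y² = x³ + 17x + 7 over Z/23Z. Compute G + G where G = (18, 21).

(10, 2)

tangent at (18, 21): λ = (3·18² + 17)/(2·21) ≡ 0/19. 19⁻¹ ≡ 17 (mod 23), so λ ≡ 0·17 ≡ 0.
  x = λ² - 18 - 18 = 0 - 36 ≡ 10; y = λ·(18 - 10) - 21 ≡ 2. → (10, 2)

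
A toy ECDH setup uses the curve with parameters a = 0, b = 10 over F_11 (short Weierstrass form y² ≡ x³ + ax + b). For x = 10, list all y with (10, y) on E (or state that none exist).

3, 8

x³ + 0x + 10 = 1010 ≡ 9 (mod 11).
Square roots of 9 mod 11: 3 and 8 (since 3² = 9 ≡ 9).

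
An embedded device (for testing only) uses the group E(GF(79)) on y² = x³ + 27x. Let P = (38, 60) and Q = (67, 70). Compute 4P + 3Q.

First 4P:
Repeated addition: build up to 4P.
2P: tangent at (38, 60): λ = (3·38² + 27)/(2·60) ≡ 14/41. 41⁻¹ ≡ 27 (mod 79), so λ ≡ 14·27 ≡ 62.
  x = λ² - 38 - 38 = 3844 - 76 ≡ 55; y = λ·(38 - 55) - 60 ≡ 71. → (55, 71)
3P: (55, 71) + (38, 60). λ = (60 - 71)/(38 - 55) ≡ 68/62 mod 79. 62⁻¹ ≡ 65 (mod 79), so λ ≡ 75.
  x = λ² - 55 - 38 = 5625 - 93 ≡ 2; y = λ·(55 - 2) - 71 ≡ 33. → (2, 33)
4P: (2, 33) + (38, 60). λ = (60 - 33)/(38 - 2) ≡ 27/36 mod 79. 36⁻¹ ≡ 11 (mod 79), so λ ≡ 60.
  x = λ² - 2 - 38 = 3600 - 40 ≡ 5; y = λ·(2 - 5) - 33 ≡ 24. → (5, 24)
4P = (5, 24).
Next 3Q:
Repeated addition: build up to 3Q.
2Q: tangent at (67, 70): λ = (3·67² + 27)/(2·70) ≡ 64/61. 61⁻¹ ≡ 57 (mod 79) since 61·57 = 3477 ≡ 1, so λ ≡ 64·57 ≡ 14.
  x = λ² - 67 - 67 = 196 - 134 ≡ 62; y = λ·(67 - 62) - 70 ≡ 0. → (62, 0)
3Q: (62, 0) + (67, 70). λ = (70 - 0)/(67 - 62) ≡ 70/5 mod 79. 5⁻¹ ≡ 16 (mod 79), so λ ≡ 14.
  x = λ² - 62 - 67 = 196 - 129 ≡ 67; y = λ·(62 - 67) - 0 ≡ 9. → (67, 9)
3Q = (67, 9).
Finally 4P + 3Q:
(5, 24) + (67, 9). λ = (9 - 24)/(67 - 5) ≡ 64/62 mod 79. 62⁻¹ ≡ 65 (mod 79), so λ ≡ 52.
  x = λ² - 5 - 67 = 2704 - 72 ≡ 25; y = λ·(5 - 25) - 24 ≡ 42. → (25, 42)

(25, 42)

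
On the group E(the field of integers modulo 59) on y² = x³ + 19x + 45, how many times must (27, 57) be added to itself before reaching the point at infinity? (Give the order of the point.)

3

2P: tangent at (27, 57): λ = (3·27² + 19)/(2·57) ≡ 23/55. 55⁻¹ ≡ 44 (mod 59) since 55·44 = 2420 ≡ 1, so λ ≡ 23·44 ≡ 9.
  x = λ² - 27 - 27 = 81 - 54 ≡ 27; y = λ·(27 - 27) - 57 ≡ 2. → (27, 2)
3P: (27, 2) + (27, 57): same x and y₁ ≡ -y₂, so the sum is the point at infinity.
3P = the point at infinity, so the order is 3.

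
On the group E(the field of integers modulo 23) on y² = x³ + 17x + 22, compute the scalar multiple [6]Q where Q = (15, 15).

(6, 15)

Double-and-add on 6 = (110)₂. Start with Q = (15, 15) for the leading 1-bit.
double: tangent at (15, 15): λ = (3·15² + 17)/(2·15) ≡ 2/7. 7⁻¹ ≡ 10 (mod 23), so λ ≡ 2·10 ≡ 20.
  x = λ² - 15 - 15 = 400 - 30 ≡ 2; y = λ·(15 - 2) - 15 ≡ 15. → (2, 15)
add Q: (2, 15) + (15, 15). λ = (15 - 15)/(15 - 2) ≡ 0/13 mod 23. 13⁻¹ ≡ 16 (mod 23), so λ ≡ 0.
  x = λ² - 2 - 15 = 0 - 17 ≡ 6; y = λ·(2 - 6) - 15 ≡ 8. → (6, 8)
double: tangent at (6, 8): λ = (3·6² + 17)/(2·8) ≡ 10/16. 16⁻¹ ≡ 13 (mod 23), so λ ≡ 10·13 ≡ 15.
  x = λ² - 6 - 6 = 225 - 12 ≡ 6; y = λ·(6 - 6) - 8 ≡ 15. → (6, 15)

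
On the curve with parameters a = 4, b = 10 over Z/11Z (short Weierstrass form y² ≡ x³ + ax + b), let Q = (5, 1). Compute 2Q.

tangent at (5, 1): λ = (3·5² + 4)/(2·1) ≡ 2/2. 2⁻¹ ≡ 6 (mod 11) since 2·6 = 12 ≡ 1, so λ ≡ 2·6 ≡ 1.
  x = λ² - 5 - 5 = 1 - 10 ≡ 2; y = λ·(5 - 2) - 1 ≡ 2. → (2, 2)

(2, 2)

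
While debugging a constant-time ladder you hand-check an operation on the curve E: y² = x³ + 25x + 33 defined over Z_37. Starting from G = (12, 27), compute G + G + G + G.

(28, 2)

Double-and-add on 4 = (100)₂. Start with G = (12, 27) for the leading 1-bit.
double: tangent at (12, 27): λ = (3·12² + 25)/(2·27) ≡ 13/17. 17⁻¹ ≡ 24 (mod 37), so λ ≡ 13·24 ≡ 16.
  x = λ² - 12 - 12 = 256 - 24 ≡ 10; y = λ·(12 - 10) - 27 ≡ 5. → (10, 5)
double: tangent at (10, 5): λ = (3·10² + 25)/(2·5) ≡ 29/10. 10⁻¹ ≡ 26 (mod 37), so λ ≡ 29·26 ≡ 14.
  x = λ² - 10 - 10 = 196 - 20 ≡ 28; y = λ·(10 - 28) - 5 ≡ 2. → (28, 2)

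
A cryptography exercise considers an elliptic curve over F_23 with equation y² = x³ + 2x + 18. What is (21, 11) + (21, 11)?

tangent at (21, 11): λ = (3·21² + 2)/(2·11) ≡ 14/22. 22⁻¹ ≡ 22 (mod 23) since 22·22 = 484 ≡ 1, so λ ≡ 14·22 ≡ 9.
  x = λ² - 21 - 21 = 81 - 42 ≡ 16; y = λ·(21 - 16) - 11 ≡ 11. → (16, 11)

(16, 11)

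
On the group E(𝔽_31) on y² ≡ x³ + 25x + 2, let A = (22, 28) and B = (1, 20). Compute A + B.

(26, 0)

(22, 28) + (1, 20). λ = (20 - 28)/(1 - 22) ≡ 23/10 mod 31. 10⁻¹ ≡ 28 (mod 31), so λ ≡ 24.
  x = λ² - 22 - 1 = 576 - 23 ≡ 26; y = λ·(22 - 26) - 28 ≡ 0. → (26, 0)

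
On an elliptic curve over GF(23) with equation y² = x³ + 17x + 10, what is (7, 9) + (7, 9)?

(2, 11)

tangent at (7, 9): λ = (3·7² + 17)/(2·9) ≡ 3/18. 18⁻¹ ≡ 9 (mod 23), so λ ≡ 3·9 ≡ 4.
  x = λ² - 7 - 7 = 16 - 14 ≡ 2; y = λ·(7 - 2) - 9 ≡ 11. → (2, 11)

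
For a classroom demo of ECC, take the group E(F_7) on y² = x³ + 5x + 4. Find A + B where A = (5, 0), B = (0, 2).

(5, 0) + (0, 2). λ = (2 - 0)/(0 - 5) ≡ 2/2 mod 7. 2⁻¹ ≡ 4 (mod 7), so λ ≡ 1.
  x = λ² - 5 - 0 = 1 - 5 ≡ 3; y = λ·(5 - 3) - 0 ≡ 2. → (3, 2)

(3, 2)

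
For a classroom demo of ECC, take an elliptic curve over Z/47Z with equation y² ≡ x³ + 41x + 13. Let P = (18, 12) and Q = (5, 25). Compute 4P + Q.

First 4P:
Repeated addition: build up to 4P.
2P: tangent at (18, 12): λ = (3·18² + 41)/(2·12) ≡ 26/24. 24⁻¹ ≡ 2 (mod 47), so λ ≡ 26·2 ≡ 5.
  x = λ² - 18 - 18 = 25 - 36 ≡ 36; y = λ·(18 - 36) - 12 ≡ 39. → (36, 39)
3P: (36, 39) + (18, 12). λ = (12 - 39)/(18 - 36) ≡ 20/29 mod 47. 29⁻¹ ≡ 13 (mod 47) since 29·13 = 377 ≡ 1, so λ ≡ 25.
  x = λ² - 36 - 18 = 625 - 54 ≡ 7; y = λ·(36 - 7) - 39 ≡ 28. → (7, 28)
4P: (7, 28) + (18, 12). λ = (12 - 28)/(18 - 7) ≡ 31/11 mod 47. 11⁻¹ ≡ 30 (mod 47) since 11·30 = 330 ≡ 1, so λ ≡ 37.
  x = λ² - 7 - 18 = 1369 - 25 ≡ 28; y = λ·(7 - 28) - 28 ≡ 41. → (28, 41)
4P = (28, 41).
Finally 4P + Q:
(28, 41) + (5, 25). λ = (25 - 41)/(5 - 28) ≡ 31/24 mod 47. 24⁻¹ ≡ 2 (mod 47), so λ ≡ 15.
  x = λ² - 28 - 5 = 225 - 33 ≡ 4; y = λ·(28 - 4) - 41 ≡ 37. → (4, 37)

(4, 37)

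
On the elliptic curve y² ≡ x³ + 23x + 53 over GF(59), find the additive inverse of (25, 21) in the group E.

(25, 38)

-(25, 21) = (25, -21 mod 59) = (25, 38).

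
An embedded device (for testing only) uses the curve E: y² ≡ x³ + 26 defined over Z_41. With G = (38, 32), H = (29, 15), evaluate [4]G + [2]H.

(12, 14)

First 4G:
Repeated addition: build up to 4G.
2G: tangent at (38, 32): λ = (3·38² + 0)/(2·32) ≡ 27/23. 23⁻¹ ≡ 25 (mod 41), so λ ≡ 27·25 ≡ 19.
  x = λ² - 38 - 38 = 361 - 76 ≡ 39; y = λ·(38 - 39) - 32 ≡ 31. → (39, 31)
3G: (39, 31) + (38, 32). λ = (32 - 31)/(38 - 39) ≡ 1/40 mod 41. 40⁻¹ ≡ 40 (mod 41), so λ ≡ 40.
  x = λ² - 39 - 38 = 1600 - 77 ≡ 6; y = λ·(39 - 6) - 31 ≡ 18. → (6, 18)
4G: (6, 18) + (38, 32). λ = (32 - 18)/(38 - 6) ≡ 14/32 mod 41. 32⁻¹ ≡ 9 (mod 41), so λ ≡ 3.
  x = λ² - 6 - 38 = 9 - 44 ≡ 6; y = λ·(6 - 6) - 18 ≡ 23. → (6, 23)
4G = (6, 23).
Next 2H:
Repeated addition: build up to 2H.
2H: tangent at (29, 15): λ = (3·29² + 0)/(2·15) ≡ 22/30. 30⁻¹ ≡ 26 (mod 41), so λ ≡ 22·26 ≡ 39.
  x = λ² - 29 - 29 = 1521 - 58 ≡ 28; y = λ·(29 - 28) - 15 ≡ 24. → (28, 24)
2H = (28, 24).
Finally 4G + 2H:
(6, 23) + (28, 24). λ = (24 - 23)/(28 - 6) ≡ 1/22 mod 41. 22⁻¹ ≡ 28 (mod 41), so λ ≡ 28.
  x = λ² - 6 - 28 = 784 - 34 ≡ 12; y = λ·(6 - 12) - 23 ≡ 14. → (12, 14)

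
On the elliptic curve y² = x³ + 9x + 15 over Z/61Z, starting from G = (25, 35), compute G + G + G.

Repeated addition: build up to 3G.
2G: tangent at (25, 35): λ = (3·25² + 9)/(2·35) ≡ 54/9. 9⁻¹ ≡ 34 (mod 61) since 9·34 = 306 ≡ 1, so λ ≡ 54·34 ≡ 6.
  x = λ² - 25 - 25 = 36 - 50 ≡ 47; y = λ·(25 - 47) - 35 ≡ 16. → (47, 16)
3G: (47, 16) + (25, 35). λ = (35 - 16)/(25 - 47) ≡ 19/39 mod 61. 39⁻¹ ≡ 36 (mod 61), so λ ≡ 13.
  x = λ² - 47 - 25 = 169 - 72 ≡ 36; y = λ·(47 - 36) - 16 ≡ 5. → (36, 5)

(36, 5)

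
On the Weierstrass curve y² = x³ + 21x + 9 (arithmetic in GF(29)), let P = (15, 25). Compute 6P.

(26, 8)

Double-and-add on 6 = (110)₂. Start with P = (15, 25) for the leading 1-bit.
double: tangent at (15, 25): λ = (3·15² + 21)/(2·25) ≡ 0/21. 21⁻¹ ≡ 18 (mod 29) since 21·18 = 378 ≡ 1, so λ ≡ 0·18 ≡ 0.
  x = λ² - 15 - 15 = 0 - 30 ≡ 28; y = λ·(15 - 28) - 25 ≡ 4. → (28, 4)
add P: (28, 4) + (15, 25). λ = (25 - 4)/(15 - 28) ≡ 21/16 mod 29. 16⁻¹ ≡ 20 (mod 29) since 16·20 = 320 ≡ 1, so λ ≡ 14.
  x = λ² - 28 - 15 = 196 - 43 ≡ 8; y = λ·(28 - 8) - 4 ≡ 15. → (8, 15)
double: tangent at (8, 15): λ = (3·8² + 21)/(2·15) ≡ 10/1. 1⁻¹ ≡ 1 (mod 29), so λ ≡ 10·1 ≡ 10.
  x = λ² - 8 - 8 = 100 - 16 ≡ 26; y = λ·(8 - 26) - 15 ≡ 8. → (26, 8)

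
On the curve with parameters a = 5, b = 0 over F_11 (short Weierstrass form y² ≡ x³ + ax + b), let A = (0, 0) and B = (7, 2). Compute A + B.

(7, 9)

(0, 0) + (7, 2). λ = (2 - 0)/(7 - 0) ≡ 2/7 mod 11. 7⁻¹ ≡ 8 (mod 11), so λ ≡ 5.
  x = λ² - 0 - 7 = 25 - 7 ≡ 7; y = λ·(0 - 7) - 0 ≡ 9. → (7, 9)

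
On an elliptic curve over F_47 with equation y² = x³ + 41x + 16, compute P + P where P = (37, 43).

tangent at (37, 43): λ = (3·37² + 41)/(2·43) ≡ 12/39. 39⁻¹ ≡ 41 (mod 47), so λ ≡ 12·41 ≡ 22.
  x = λ² - 37 - 37 = 484 - 74 ≡ 34; y = λ·(37 - 34) - 43 ≡ 23. → (34, 23)

(34, 23)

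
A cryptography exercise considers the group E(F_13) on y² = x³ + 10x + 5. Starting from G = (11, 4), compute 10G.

Double-and-add on 10 = (1010)₂. Start with G = (11, 4) for the leading 1-bit.
double: tangent at (11, 4): λ = (3·11² + 10)/(2·4) ≡ 9/8. 8⁻¹ ≡ 5 (mod 13), so λ ≡ 9·5 ≡ 6.
  x = λ² - 11 - 11 = 36 - 22 ≡ 1; y = λ·(11 - 1) - 4 ≡ 4. → (1, 4)
double: tangent at (1, 4): λ = (3·1² + 10)/(2·4) ≡ 0/8. 8⁻¹ ≡ 5 (mod 13), so λ ≡ 0·5 ≡ 0.
  x = λ² - 1 - 1 = 0 - 2 ≡ 11; y = λ·(1 - 11) - 4 ≡ 9. → (11, 9)
add G: (11, 9) + (11, 4): same x and y₁ ≡ -y₂, so the sum is ∞.
double: ∞ + ∞ = ∞ (identity).

O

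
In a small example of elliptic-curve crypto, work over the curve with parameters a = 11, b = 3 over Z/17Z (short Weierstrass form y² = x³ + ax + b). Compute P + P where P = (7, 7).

tangent at (7, 7): λ = (3·7² + 11)/(2·7) ≡ 5/14. 14⁻¹ ≡ 11 (mod 17), so λ ≡ 5·11 ≡ 4.
  x = λ² - 7 - 7 = 16 - 14 ≡ 2; y = λ·(7 - 2) - 7 ≡ 13. → (2, 13)

(2, 13)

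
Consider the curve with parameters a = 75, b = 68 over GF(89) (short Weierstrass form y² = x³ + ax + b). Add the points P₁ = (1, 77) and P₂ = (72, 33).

(1, 77) + (72, 33). λ = (33 - 77)/(72 - 1) ≡ 45/71 mod 89. 71⁻¹ ≡ 84 (mod 89) since 71·84 = 5964 ≡ 1, so λ ≡ 42.
  x = λ² - 1 - 72 = 1764 - 73 ≡ 0; y = λ·(1 - 0) - 77 ≡ 54. → (0, 54)

(0, 54)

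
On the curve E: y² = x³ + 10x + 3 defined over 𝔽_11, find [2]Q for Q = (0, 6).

(1, 6)

tangent at (0, 6): λ = (3·0² + 10)/(2·6) ≡ 10/1. 1⁻¹ ≡ 1 (mod 11) since 1·1 = 1 ≡ 1, so λ ≡ 10·1 ≡ 10.
  x = λ² - 0 - 0 = 100 - 0 ≡ 1; y = λ·(0 - 1) - 6 ≡ 6. → (1, 6)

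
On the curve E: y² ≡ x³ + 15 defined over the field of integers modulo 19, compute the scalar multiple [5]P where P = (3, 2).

Double-and-add on 5 = (101)₂. Start with P = (3, 2) for the leading 1-bit.
double: tangent at (3, 2): λ = (3·3² + 0)/(2·2) ≡ 8/4. 4⁻¹ ≡ 5 (mod 19) since 4·5 = 20 ≡ 1, so λ ≡ 8·5 ≡ 2.
  x = λ² - 3 - 3 = 4 - 6 ≡ 17; y = λ·(3 - 17) - 2 ≡ 8. → (17, 8)
double: tangent at (17, 8): λ = (3·17² + 0)/(2·8) ≡ 12/16. 16⁻¹ ≡ 6 (mod 19), so λ ≡ 12·6 ≡ 15.
  x = λ² - 17 - 17 = 225 - 34 ≡ 1; y = λ·(17 - 1) - 8 ≡ 4. → (1, 4)
add P: (1, 4) + (3, 2). λ = (2 - 4)/(3 - 1) ≡ 17/2 mod 19. 2⁻¹ ≡ 10 (mod 19), so λ ≡ 18.
  x = λ² - 1 - 3 = 324 - 4 ≡ 16; y = λ·(1 - 16) - 4 ≡ 11. → (16, 11)

(16, 11)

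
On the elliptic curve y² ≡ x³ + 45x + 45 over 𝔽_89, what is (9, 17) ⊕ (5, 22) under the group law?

(71, 16)

(9, 17) + (5, 22). λ = (22 - 17)/(5 - 9) ≡ 5/85 mod 89. 85⁻¹ ≡ 22 (mod 89), so λ ≡ 21.
  x = λ² - 9 - 5 = 441 - 14 ≡ 71; y = λ·(9 - 71) - 17 ≡ 16. → (71, 16)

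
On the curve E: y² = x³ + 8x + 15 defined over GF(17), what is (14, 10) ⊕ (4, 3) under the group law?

(14, 10) + (4, 3). λ = (3 - 10)/(4 - 14) ≡ 10/7 mod 17. 7⁻¹ ≡ 5 (mod 17) since 7·5 = 35 ≡ 1, so λ ≡ 16.
  x = λ² - 14 - 4 = 256 - 18 ≡ 0; y = λ·(14 - 0) - 10 ≡ 10. → (0, 10)

(0, 10)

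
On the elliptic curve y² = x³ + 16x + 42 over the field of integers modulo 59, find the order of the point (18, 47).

8

2P: tangent at (18, 47): λ = (3·18² + 16)/(2·47) ≡ 44/35. 35⁻¹ ≡ 27 (mod 59) since 35·27 = 945 ≡ 1, so λ ≡ 44·27 ≡ 8.
  x = λ² - 18 - 18 = 64 - 36 ≡ 28; y = λ·(18 - 28) - 47 ≡ 50. → (28, 50)
3P: (28, 50) + (18, 47). λ = (47 - 50)/(18 - 28) ≡ 56/49 mod 59. 49⁻¹ ≡ 53 (mod 59) since 49·53 = 2597 ≡ 1, so λ ≡ 18.
  x = λ² - 28 - 18 = 324 - 46 ≡ 42; y = λ·(28 - 42) - 50 ≡ 52. → (42, 52)
4P: (42, 52) + (18, 47). λ = (47 - 52)/(18 - 42) ≡ 54/35 mod 59. 35⁻¹ ≡ 27 (mod 59), so λ ≡ 42.
  x = λ² - 42 - 18 = 1764 - 60 ≡ 52; y = λ·(42 - 52) - 52 ≡ 0. → (52, 0)
5P: (52, 0) + (18, 47). λ = (47 - 0)/(18 - 52) ≡ 47/25 mod 59. 25⁻¹ ≡ 26 (mod 59), so λ ≡ 42.
  x = λ² - 52 - 18 = 1764 - 70 ≡ 42; y = λ·(52 - 42) - 0 ≡ 7. → (42, 7)
6P: (42, 7) + (18, 47). λ = (47 - 7)/(18 - 42) ≡ 40/35 mod 59. 35⁻¹ ≡ 27 (mod 59) since 35·27 = 945 ≡ 1, so λ ≡ 18.
  x = λ² - 42 - 18 = 324 - 60 ≡ 28; y = λ·(42 - 28) - 7 ≡ 9. → (28, 9)
7P: (28, 9) + (18, 47). λ = (47 - 9)/(18 - 28) ≡ 38/49 mod 59. 49⁻¹ ≡ 53 (mod 59) since 49·53 = 2597 ≡ 1, so λ ≡ 8.
  x = λ² - 28 - 18 = 64 - 46 ≡ 18; y = λ·(28 - 18) - 9 ≡ 12. → (18, 12)
8P: (18, 12) + (18, 47): same x and y₁ ≡ -y₂, so the sum is 𝒪.
8P = 𝒪, so the order is 8.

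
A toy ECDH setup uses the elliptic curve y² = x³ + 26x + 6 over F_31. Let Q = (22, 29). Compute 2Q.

tangent at (22, 29): λ = (3·22² + 26)/(2·29) ≡ 21/27. 27⁻¹ ≡ 23 (mod 31), so λ ≡ 21·23 ≡ 18.
  x = λ² - 22 - 22 = 324 - 44 ≡ 1; y = λ·(22 - 1) - 29 ≡ 8. → (1, 8)

(1, 8)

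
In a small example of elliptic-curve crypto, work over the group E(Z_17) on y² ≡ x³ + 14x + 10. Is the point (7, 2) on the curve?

y² = 2² ≡ 4; x³ + 14x + 10 = 451 ≡ 9 (mod 17). 4 ≠ 9.

no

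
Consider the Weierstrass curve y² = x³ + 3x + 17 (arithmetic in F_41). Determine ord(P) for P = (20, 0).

2

2P: (20, 0) + (20, 0): same x and y₁ ≡ -y₂, so the sum is 𝒪.
2P = 𝒪, so the order is 2.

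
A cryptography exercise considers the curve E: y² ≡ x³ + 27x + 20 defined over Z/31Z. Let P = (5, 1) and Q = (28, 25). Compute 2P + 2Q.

(11, 6)

First 2P:
Repeated addition: build up to 2P.
2P: tangent at (5, 1): λ = (3·5² + 27)/(2·1) ≡ 9/2. 2⁻¹ ≡ 16 (mod 31) since 2·16 = 32 ≡ 1, so λ ≡ 9·16 ≡ 20.
  x = λ² - 5 - 5 = 400 - 10 ≡ 18; y = λ·(5 - 18) - 1 ≡ 18. → (18, 18)
2P = (18, 18).
Next 2Q:
Repeated addition: build up to 2Q.
2Q: tangent at (28, 25): λ = (3·28² + 27)/(2·25) ≡ 23/19. 19⁻¹ ≡ 18 (mod 31) since 19·18 = 342 ≡ 1, so λ ≡ 23·18 ≡ 11.
  x = λ² - 28 - 28 = 121 - 56 ≡ 3; y = λ·(28 - 3) - 25 ≡ 2. → (3, 2)
2Q = (3, 2).
Finally 2P + 2Q:
(18, 18) + (3, 2). λ = (2 - 18)/(3 - 18) ≡ 15/16 mod 31. 16⁻¹ ≡ 2 (mod 31) since 16·2 = 32 ≡ 1, so λ ≡ 30.
  x = λ² - 18 - 3 = 900 - 21 ≡ 11; y = λ·(18 - 11) - 18 ≡ 6. → (11, 6)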